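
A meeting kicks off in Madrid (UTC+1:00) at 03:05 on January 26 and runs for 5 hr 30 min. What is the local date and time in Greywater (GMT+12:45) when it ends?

20:20 on Jan 26

Greywater is 11:45 ahead of Madrid.
After 5 hours and 30 minutes it is 08:35 in Madrid.
Shift by the zone difference: 08:35 + 11:45 = 20:20 on Jan 26 in Greywater.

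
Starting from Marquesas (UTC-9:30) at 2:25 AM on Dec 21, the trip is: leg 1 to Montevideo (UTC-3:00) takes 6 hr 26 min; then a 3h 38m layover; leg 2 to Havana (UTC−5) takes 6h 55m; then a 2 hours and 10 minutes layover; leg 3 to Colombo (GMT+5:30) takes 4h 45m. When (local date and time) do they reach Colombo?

5:19 PM on Dec 22

Convert departure to UTC: 2:25 AM + 9:30 = 11:55 AM UTC on Dec 21.
Add 6 hours 26 minutes leg 1 → 6:21 PM UTC.
Add 3 hours and 38 minutes layover in Montevideo → 9:59 PM UTC.
Add 6 hours and 55 minutes leg 2 → 4:54 AM UTC (Dec 22).
Add 2 hours and 10 minutes layover in Havana → 7:04 AM UTC.
Add 4 hours 45 minutes leg 3 → 11:49 AM UTC.
Colombo is UTC+5:30, so local arrival = 11:49 AM + 5:30 = 5:19 PM on Dec 22.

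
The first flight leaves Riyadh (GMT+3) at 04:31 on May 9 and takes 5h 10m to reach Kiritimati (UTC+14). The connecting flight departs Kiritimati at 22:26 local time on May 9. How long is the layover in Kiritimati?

1 hour 45 minutes

Convert departure to UTC: 04:31 − 3:00 = 01:31 UTC on May 9.
Add 5 hours 10 minutes flight time → 06:41 UTC.
Kiritimati is UTC+14:00, so local arrival = 06:41 + 14:00 = 20:41 on May 9.
Layover = 22:26 − 20:41 = 1 hour 45 minutes.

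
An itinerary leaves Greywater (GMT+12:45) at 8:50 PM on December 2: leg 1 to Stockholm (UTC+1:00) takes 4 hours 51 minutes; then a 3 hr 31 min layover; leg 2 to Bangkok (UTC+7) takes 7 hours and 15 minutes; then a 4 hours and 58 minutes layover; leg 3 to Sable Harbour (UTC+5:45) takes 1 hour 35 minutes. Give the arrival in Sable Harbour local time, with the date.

12:00 PM on Dec 3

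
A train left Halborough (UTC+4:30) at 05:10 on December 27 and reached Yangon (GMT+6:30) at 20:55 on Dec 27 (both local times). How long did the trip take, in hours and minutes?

13 hours 45 minutes

Departure in UTC: 05:10 − 4:30 = 00:40 on Dec 27.
Arrival in UTC: 20:55 − 6:30 = 14:25 on Dec 27.
Elapsed = 14:25 − 00:40 = 13 hours 45 minutes.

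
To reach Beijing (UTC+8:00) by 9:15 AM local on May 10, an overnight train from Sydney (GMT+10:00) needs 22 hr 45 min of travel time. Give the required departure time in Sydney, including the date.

12:30 PM on May 9

Target arrival in UTC: 9:15 AM − 8:00 = 1:15 AM on May 10.
Subtract 22 hours 45 minutes → departure 2:30 AM UTC on May 9.
Sydney is UTC+10:00: 2:30 AM + 10:00 = 12:30 PM on May 9.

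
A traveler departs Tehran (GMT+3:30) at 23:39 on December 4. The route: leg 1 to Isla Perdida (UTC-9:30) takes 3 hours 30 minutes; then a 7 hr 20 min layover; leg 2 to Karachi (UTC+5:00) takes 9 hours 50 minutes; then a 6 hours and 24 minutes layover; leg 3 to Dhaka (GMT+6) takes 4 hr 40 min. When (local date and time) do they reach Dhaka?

Convert departure to UTC: 23:39 − 3:30 = 20:09 UTC on Dec 4.
Add 3 hours 30 minutes leg 1 → 23:39 UTC.
Add 7 hours and 20 minutes layover in Isla Perdida → 06:59 UTC (Dec 5).
Add 9 hours 50 minutes leg 2 → 16:49 UTC.
Add 6 hours 24 minutes layover in Karachi → 23:13 UTC.
Add 4 hours and 40 minutes leg 3 → 03:53 UTC (Dec 6).
Dhaka is UTC+6:00, so local arrival = 03:53 + 6:00 = 09:53 on Dec 6.

09:53 on December 6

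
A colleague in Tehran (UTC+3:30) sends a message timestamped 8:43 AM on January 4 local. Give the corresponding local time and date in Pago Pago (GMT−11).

Pago Pago is 14:30 behind Tehran.
Shift by the zone difference: 8:43 AM − 14:30 = 6:13 PM on Jan 3 in Pago Pago.

6:13 PM on Jan 3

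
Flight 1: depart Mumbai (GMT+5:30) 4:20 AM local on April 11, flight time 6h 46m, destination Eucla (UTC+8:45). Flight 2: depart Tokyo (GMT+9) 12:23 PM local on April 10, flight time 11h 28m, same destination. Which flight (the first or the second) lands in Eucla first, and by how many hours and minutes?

Flight 1 in UTC: 4:20 AM − 5:30 = 10:50 PM on Apr 10.
+6 hours 46 minutes → arrive 5:36 AM UTC on Apr 11.
Flight 2 in UTC: 12:23 PM − 9:00 = 3:23 AM on Apr 10.
+11 hours and 28 minutes → arrive 2:51 PM UTC on Apr 10.
Flight 2 lands earlier by 14 hours 45 minutes.

the second, by 14 hours 45 minutes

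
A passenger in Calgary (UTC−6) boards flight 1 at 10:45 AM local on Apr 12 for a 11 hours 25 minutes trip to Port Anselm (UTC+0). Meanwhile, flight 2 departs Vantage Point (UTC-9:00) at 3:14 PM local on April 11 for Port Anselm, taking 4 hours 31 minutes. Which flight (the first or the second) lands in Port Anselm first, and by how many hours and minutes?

the second, by 23 hours 25 minutes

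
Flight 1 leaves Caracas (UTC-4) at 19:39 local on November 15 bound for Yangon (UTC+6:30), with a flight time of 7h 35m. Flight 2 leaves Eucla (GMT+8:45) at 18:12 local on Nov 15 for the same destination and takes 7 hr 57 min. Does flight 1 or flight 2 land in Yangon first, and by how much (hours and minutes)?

the second, by 13 hours 50 minutes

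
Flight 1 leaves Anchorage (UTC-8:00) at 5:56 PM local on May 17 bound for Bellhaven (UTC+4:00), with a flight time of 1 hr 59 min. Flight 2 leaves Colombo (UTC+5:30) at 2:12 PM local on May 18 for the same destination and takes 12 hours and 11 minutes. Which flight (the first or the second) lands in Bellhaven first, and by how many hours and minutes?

Flight 1 in UTC: 5:56 PM + 8:00 = 1:56 AM on May 18.
+1 hour and 59 minutes → arrive 3:55 AM UTC on May 18.
Flight 2 in UTC: 2:12 PM − 5:30 = 8:42 AM on May 18.
+12 hours and 11 minutes → arrive 8:53 PM UTC on May 18.
Flight 1 lands earlier by 16 hours 58 minutes.

the first, by 16 hours 58 minutes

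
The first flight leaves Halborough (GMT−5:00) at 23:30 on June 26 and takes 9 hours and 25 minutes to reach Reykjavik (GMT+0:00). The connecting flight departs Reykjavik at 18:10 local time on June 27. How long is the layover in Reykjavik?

Convert departure to UTC: 23:30 + 5:00 = 04:30 UTC on Jun 27.
Add 9 hours and 25 minutes flight time → 13:55 UTC.
Reykjavik is UTC+0, so local arrival is the same: 13:55 on Jun 27.
Layover = 18:10 − 13:55 = 4 hours 15 minutes.

4 hours 15 minutes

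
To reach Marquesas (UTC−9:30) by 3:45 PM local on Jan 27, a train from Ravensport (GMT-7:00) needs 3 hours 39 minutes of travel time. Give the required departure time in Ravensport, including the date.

Target arrival in UTC: 3:45 PM + 9:30 = 1:15 AM on Jan 28.
Subtract 3 hours and 39 minutes → departure 9:36 PM UTC on Jan 27.
Ravensport is UTC−7:00: 9:36 PM − 7:00 = 2:36 PM on Jan 27.

2:36 PM on January 27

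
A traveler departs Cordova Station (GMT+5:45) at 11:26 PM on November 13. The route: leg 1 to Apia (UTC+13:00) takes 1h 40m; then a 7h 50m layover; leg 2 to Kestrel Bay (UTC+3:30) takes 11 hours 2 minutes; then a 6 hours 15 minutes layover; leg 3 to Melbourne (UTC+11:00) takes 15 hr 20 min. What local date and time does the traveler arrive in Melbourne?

Convert departure to UTC: 11:26 PM − 5:45 = 5:41 PM UTC on Nov 13.
Add 1 hour and 40 minutes leg 1 → 7:21 PM UTC.
Add 7 hours 50 minutes layover in Apia → 3:11 AM UTC (Nov 14).
Add 11 hours 2 minutes leg 2 → 2:13 PM UTC.
Add 6 hours 15 minutes layover in Kestrel Bay → 8:28 PM UTC.
Add 15 hours 20 minutes leg 3 → 11:48 AM UTC (Nov 15).
Melbourne is UTC+11:00, so local arrival = 11:48 AM + 11:00 = 10:48 PM on Nov 15.

10:48 PM on November 15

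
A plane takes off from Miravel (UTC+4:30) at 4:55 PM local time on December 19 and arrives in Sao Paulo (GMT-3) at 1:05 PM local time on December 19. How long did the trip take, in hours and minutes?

3 hours 40 minutes

Departure in UTC: 4:55 PM − 4:30 = 12:25 PM on Dec 19.
Arrival in UTC: 1:05 PM + 3:00 = 4:05 PM on Dec 19.
Elapsed = 4:05 PM − 12:25 PM = 3 hours 40 minutes.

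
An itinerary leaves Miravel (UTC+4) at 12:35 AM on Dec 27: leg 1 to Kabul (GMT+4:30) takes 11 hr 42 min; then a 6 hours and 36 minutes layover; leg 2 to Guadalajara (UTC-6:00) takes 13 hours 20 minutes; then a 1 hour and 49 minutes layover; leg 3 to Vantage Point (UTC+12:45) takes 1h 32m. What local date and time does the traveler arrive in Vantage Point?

Convert departure to UTC: 12:35 AM − 4:00 = 8:35 PM UTC on Dec 26.
Add 11 hours 42 minutes leg 1 → 8:17 AM UTC (Dec 27).
Add 6 hours and 36 minutes layover in Kabul → 2:53 PM UTC.
Add 13 hours 20 minutes leg 2 → 4:13 AM UTC (Dec 28).
Add 1 hour and 49 minutes layover in Guadalajara → 6:02 AM UTC.
Add 1 hour and 32 minutes leg 3 → 7:34 AM UTC.
Vantage Point is UTC+12:45, so local arrival = 7:34 AM + 12:45 = 8:19 PM on Dec 28.

8:19 PM on December 28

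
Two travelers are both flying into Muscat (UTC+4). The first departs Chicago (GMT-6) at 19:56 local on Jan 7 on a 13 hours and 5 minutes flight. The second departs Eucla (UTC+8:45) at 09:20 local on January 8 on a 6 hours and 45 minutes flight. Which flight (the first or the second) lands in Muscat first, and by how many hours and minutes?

Flight 1 in UTC: 19:56 + 6:00 = 01:56 on Jan 8.
+13 hours and 5 minutes → arrive 15:01 UTC on Jan 8.
Flight 2 in UTC: 09:20 − 8:45 = 00:35 on Jan 8.
+6 hours 45 minutes → arrive 07:20 UTC on Jan 8.
Flight 2 lands earlier by 7 hours 41 minutes.

the second, by 7 hours 41 minutes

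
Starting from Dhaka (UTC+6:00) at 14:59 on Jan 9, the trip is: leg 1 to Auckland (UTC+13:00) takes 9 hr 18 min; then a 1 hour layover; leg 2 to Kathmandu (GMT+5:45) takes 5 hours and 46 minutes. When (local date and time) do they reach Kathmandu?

Convert departure to UTC: 14:59 − 6:00 = 08:59 UTC on Jan 9.
Add 9 hours 18 minutes leg 1 → 18:17 UTC.
Add 1 hour layover in Auckland → 19:17 UTC.
Add 5 hours 46 minutes leg 2 → 01:03 UTC (Jan 10).
Kathmandu is UTC+5:45, so local arrival = 01:03 + 5:45 = 06:48 on Jan 10.

06:48 on January 10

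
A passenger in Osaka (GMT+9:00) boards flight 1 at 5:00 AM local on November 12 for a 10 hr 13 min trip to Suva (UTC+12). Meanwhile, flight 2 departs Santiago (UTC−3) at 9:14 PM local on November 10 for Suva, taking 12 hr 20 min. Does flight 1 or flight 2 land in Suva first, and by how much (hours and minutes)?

the second, by 17 hours 39 minutes

Flight 1 in UTC: 5:00 AM − 9:00 = 8:00 PM on Nov 11.
+10 hours 13 minutes → arrive 6:13 AM UTC on Nov 12.
Flight 2 in UTC: 9:14 PM + 3:00 = 12:14 AM on Nov 11.
+12 hours and 20 minutes → arrive 12:34 PM UTC on Nov 11.
Flight 2 lands earlier by 17 hours 39 minutes.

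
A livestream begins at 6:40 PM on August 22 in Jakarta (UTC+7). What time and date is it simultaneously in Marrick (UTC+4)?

3:40 PM on August 22

In UTC: 6:40 PM − 7:00 = 11:40 AM on Aug 22.
Marrick is UTC+4:00: 11:40 AM + 4:00 = 3:40 PM on Aug 22.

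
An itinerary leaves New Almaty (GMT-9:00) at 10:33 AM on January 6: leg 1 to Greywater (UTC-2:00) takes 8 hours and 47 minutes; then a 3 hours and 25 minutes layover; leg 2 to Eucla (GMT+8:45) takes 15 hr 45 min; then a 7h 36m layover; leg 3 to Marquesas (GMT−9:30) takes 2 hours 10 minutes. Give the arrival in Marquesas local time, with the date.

11:46 PM on January 7

Convert departure to UTC: 10:33 AM + 9:00 = 7:33 PM UTC on Jan 6.
Add 8 hours 47 minutes leg 1 → 4:20 AM UTC (Jan 7).
Add 3 hours and 25 minutes layover in Greywater → 7:45 AM UTC.
Add 15 hours and 45 minutes leg 2 → 11:30 PM UTC.
Add 7 hours 36 minutes layover in Eucla → 7:06 AM UTC (Jan 8).
Add 2 hours 10 minutes leg 3 → 9:16 AM UTC.
Marquesas is UTC−9:30, so local arrival = 9:16 AM − 9:30 = 11:46 PM on Jan 7.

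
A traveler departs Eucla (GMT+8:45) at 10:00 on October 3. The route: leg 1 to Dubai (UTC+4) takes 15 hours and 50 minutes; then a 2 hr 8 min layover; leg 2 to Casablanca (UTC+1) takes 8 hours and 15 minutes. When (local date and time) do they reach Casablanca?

04:28 on Oct 4

Convert departure to UTC: 10:00 − 8:45 = 01:15 UTC on Oct 3.
Add 15 hours and 50 minutes leg 1 → 17:05 UTC.
Add 2 hours 8 minutes layover in Dubai → 19:13 UTC.
Add 8 hours 15 minutes leg 2 → 03:28 UTC (Oct 4).
Casablanca is UTC+1:00, so local arrival = 03:28 + 1:00 = 04:28 on Oct 4.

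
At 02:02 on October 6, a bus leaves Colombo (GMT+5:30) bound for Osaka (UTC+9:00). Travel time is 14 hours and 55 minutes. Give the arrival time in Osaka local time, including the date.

Convert departure to UTC: 02:02 − 5:30 = 20:32 UTC on Oct 5.
Add 14 hours and 55 minutes travel time → 11:27 UTC (Oct 6).
Osaka is UTC+9:00, so local arrival = 11:27 + 9:00 = 20:27 on Oct 6.

20:27 on October 6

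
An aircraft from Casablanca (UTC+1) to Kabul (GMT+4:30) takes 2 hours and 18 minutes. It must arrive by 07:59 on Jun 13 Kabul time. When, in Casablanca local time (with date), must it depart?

Target arrival in UTC: 07:59 − 4:30 = 03:29 on Jun 13.
Subtract 2 hours and 18 minutes → departure 01:11 UTC on Jun 13.
Casablanca is UTC+1:00: 01:11 + 1:00 = 02:11 on Jun 13.

02:11 on June 13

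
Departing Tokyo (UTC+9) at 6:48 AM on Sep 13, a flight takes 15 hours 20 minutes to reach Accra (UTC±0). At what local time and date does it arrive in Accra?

1:08 PM on Sep 13

Convert departure to UTC: 6:48 AM − 9:00 = 9:48 PM UTC on Sep 12.
Add 15 hours 20 minutes travel time → 1:08 PM UTC (Sep 13).
Accra is UTC+0, so local arrival is the same: 1:08 PM on Sep 13.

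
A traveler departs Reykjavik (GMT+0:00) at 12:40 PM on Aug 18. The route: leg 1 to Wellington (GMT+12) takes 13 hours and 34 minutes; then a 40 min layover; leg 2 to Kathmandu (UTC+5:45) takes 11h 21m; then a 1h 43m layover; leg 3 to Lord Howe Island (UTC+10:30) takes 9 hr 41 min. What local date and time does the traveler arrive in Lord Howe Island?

12:09 PM on August 20

Reykjavik is at UTC+0, so departure is already 12:40 PM UTC on Aug 18.
Add 13 hours and 34 minutes leg 1 → 2:14 AM UTC (Aug 19).
Add 40 minutes layover in Wellington → 2:54 AM UTC.
Add 11 hours 21 minutes leg 2 → 2:15 PM UTC.
Add 1 hour and 43 minutes layover in Kathmandu → 3:58 PM UTC.
Add 9 hours 41 minutes leg 3 → 1:39 AM UTC (Aug 20).
Lord Howe Island is UTC+10:30, so local arrival = 1:39 AM + 10:30 = 12:09 PM on Aug 20.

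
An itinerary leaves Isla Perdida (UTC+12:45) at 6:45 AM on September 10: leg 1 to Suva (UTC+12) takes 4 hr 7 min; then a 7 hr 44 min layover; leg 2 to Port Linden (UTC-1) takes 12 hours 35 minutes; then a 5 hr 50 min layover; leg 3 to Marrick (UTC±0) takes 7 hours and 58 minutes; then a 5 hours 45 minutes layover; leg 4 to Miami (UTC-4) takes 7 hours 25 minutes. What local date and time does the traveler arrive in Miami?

5:24 PM on Sep 11

Convert departure to UTC: 6:45 AM − 12:45 = 6:00 PM UTC on Sep 9.
Add 4 hours 7 minutes leg 1 → 10:07 PM UTC.
Add 7 hours 44 minutes layover in Suva → 5:51 AM UTC (Sep 10).
Add 12 hours 35 minutes leg 2 → 6:26 PM UTC.
Add 5 hours and 50 minutes layover in Port Linden → 12:16 AM UTC (Sep 11).
Add 7 hours and 58 minutes leg 3 → 8:14 AM UTC.
Add 5 hours 45 minutes layover in Marrick → 1:59 PM UTC.
Add 7 hours and 25 minutes leg 4 → 9:24 PM UTC.
Miami is UTC−4:00, so local arrival = 9:24 PM − 4:00 = 5:24 PM on Sep 11.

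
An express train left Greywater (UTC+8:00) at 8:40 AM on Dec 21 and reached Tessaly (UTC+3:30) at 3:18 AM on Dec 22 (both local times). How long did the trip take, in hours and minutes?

23 hours 8 minutes

Departure in UTC: 8:40 AM − 8:00 = 12:40 AM on Dec 21.
Arrival in UTC: 3:18 AM − 3:30 = 11:48 PM on Dec 21.
Elapsed = 11:48 PM − 12:40 AM = 23 hours 8 minutes.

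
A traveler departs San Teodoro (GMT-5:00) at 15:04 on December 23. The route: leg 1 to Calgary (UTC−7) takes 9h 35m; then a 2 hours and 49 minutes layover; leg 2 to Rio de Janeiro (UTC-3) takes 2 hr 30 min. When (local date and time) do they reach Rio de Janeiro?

07:58 on December 24

Convert departure to UTC: 15:04 + 5:00 = 20:04 UTC on Dec 23.
Add 9 hours 35 minutes leg 1 → 05:39 UTC (Dec 24).
Add 2 hours 49 minutes layover in Calgary → 08:28 UTC.
Add 2 hours and 30 minutes leg 2 → 10:58 UTC.
Rio de Janeiro is UTC−3:00, so local arrival = 10:58 − 3:00 = 07:58 on Dec 24.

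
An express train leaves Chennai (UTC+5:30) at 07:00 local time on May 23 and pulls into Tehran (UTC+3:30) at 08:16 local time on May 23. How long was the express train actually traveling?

3 hours 16 minutes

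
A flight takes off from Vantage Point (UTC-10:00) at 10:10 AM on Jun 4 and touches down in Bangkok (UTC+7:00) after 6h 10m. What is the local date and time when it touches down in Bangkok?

9:20 AM on June 5

Convert departure to UTC: 10:10 AM + 10:00 = 8:10 PM UTC on Jun 4.
Add 6 hours 10 minutes travel time → 2:20 AM UTC (Jun 5).
Bangkok is UTC+7:00, so local arrival = 2:20 AM + 7:00 = 9:20 AM on Jun 5.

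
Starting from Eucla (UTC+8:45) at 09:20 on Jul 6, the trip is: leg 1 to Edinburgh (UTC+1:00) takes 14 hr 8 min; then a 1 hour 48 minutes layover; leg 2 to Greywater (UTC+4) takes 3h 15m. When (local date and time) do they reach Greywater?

23:46 on July 6

Convert departure to UTC: 09:20 − 8:45 = 00:35 UTC on Jul 6.
Add 14 hours 8 minutes leg 1 → 14:43 UTC.
Add 1 hour 48 minutes layover in Edinburgh → 16:31 UTC.
Add 3 hours and 15 minutes leg 2 → 19:46 UTC.
Greywater is UTC+4:00, so local arrival = 19:46 + 4:00 = 23:46 on Jul 6.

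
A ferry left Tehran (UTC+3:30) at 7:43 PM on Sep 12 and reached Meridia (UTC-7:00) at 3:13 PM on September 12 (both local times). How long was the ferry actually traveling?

Departure in UTC: 7:43 PM − 3:30 = 4:13 PM on Sep 12.
Arrival in UTC: 3:13 PM + 7:00 = 10:13 PM on Sep 12.
Elapsed = 10:13 PM − 4:13 PM = 6 hours.

6 hours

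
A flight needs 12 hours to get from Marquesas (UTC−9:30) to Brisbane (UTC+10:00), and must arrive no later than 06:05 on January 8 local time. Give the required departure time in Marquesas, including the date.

Target arrival in UTC: 06:05 − 10:00 = 20:05 on Jan 7.
Subtract 12 hours → departure 08:05 UTC on Jan 7.
Marquesas is UTC−9:30: 08:05 − 9:30 = 22:35 on Jan 6.

22:35 on January 6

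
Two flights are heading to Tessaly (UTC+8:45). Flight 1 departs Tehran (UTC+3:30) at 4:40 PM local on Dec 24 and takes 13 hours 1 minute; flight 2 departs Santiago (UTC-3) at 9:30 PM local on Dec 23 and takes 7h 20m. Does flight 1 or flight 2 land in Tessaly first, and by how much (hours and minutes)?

the second, by 18 hours 21 minutes

Flight 1 in UTC: 4:40 PM − 3:30 = 1:10 PM on Dec 24.
+13 hours and 1 minute → arrive 2:11 AM UTC on Dec 25.
Flight 2 in UTC: 9:30 PM + 3:00 = 12:30 AM on Dec 24.
+7 hours 20 minutes → arrive 7:50 AM UTC on Dec 24.
Flight 2 lands earlier by 18 hours 21 minutes.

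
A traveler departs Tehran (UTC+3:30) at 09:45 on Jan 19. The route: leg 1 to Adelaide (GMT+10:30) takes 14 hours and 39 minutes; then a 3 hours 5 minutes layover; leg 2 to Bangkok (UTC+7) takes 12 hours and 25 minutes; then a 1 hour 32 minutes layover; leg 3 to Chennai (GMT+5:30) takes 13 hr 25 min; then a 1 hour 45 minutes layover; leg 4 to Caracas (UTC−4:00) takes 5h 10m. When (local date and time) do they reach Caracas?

06:16 on Jan 21

Convert departure to UTC: 09:45 − 3:30 = 06:15 UTC on Jan 19.
Add 14 hours and 39 minutes leg 1 → 20:54 UTC.
Add 3 hours 5 minutes layover in Adelaide → 23:59 UTC.
Add 12 hours and 25 minutes leg 2 → 12:24 UTC (Jan 20).
Add 1 hour and 32 minutes layover in Bangkok → 13:56 UTC.
Add 13 hours 25 minutes leg 3 → 03:21 UTC (Jan 21).
Add 1 hour 45 minutes layover in Chennai → 05:06 UTC.
Add 5 hours 10 minutes leg 4 → 10:16 UTC.
Caracas is UTC−4:00, so local arrival = 10:16 − 4:00 = 06:16 on Jan 21.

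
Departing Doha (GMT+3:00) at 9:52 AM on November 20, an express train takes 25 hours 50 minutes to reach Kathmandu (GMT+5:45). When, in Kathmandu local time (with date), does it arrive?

Convert departure to UTC: 9:52 AM − 3:00 = 6:52 AM UTC on Nov 20.
Add 25 hours 50 minutes travel time → 8:42 AM UTC (Nov 21).
Kathmandu is UTC+5:45, so local arrival = 8:42 AM + 5:45 = 2:27 PM on Nov 21.

2:27 PM on Nov 21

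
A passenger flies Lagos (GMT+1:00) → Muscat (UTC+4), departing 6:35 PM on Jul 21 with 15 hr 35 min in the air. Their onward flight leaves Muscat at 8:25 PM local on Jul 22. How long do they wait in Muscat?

Convert departure to UTC: 6:35 PM − 1:00 = 5:35 PM UTC on Jul 21.
Add 15 hours 35 minutes flight time → 9:10 AM UTC (Jul 22).
Muscat is UTC+4:00, so local arrival = 9:10 AM + 4:00 = 1:10 PM on Jul 22.
Layover = 8:25 PM − 1:10 PM = 7 hours 15 minutes.

7 hours 15 minutes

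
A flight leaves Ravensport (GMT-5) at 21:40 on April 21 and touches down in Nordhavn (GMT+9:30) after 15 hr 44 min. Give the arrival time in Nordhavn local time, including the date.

Nordhavn is 14:30 ahead of Ravensport.
After 15 hours and 44 minutes it is 13:24 (Apr 22) in Ravensport.
Shift by the zone difference: 13:24 + 14:30 = 03:54 on Apr 23 in Nordhavn.

03:54 on April 23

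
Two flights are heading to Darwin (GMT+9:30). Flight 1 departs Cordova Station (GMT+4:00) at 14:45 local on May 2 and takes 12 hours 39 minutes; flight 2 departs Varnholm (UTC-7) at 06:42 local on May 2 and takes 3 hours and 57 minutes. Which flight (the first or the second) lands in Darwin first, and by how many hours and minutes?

the second, by 5 hours 45 minutes

Flight 1 in UTC: 14:45 − 4:00 = 10:45 on May 2.
+12 hours 39 minutes → arrive 23:24 UTC on May 2.
Flight 2 in UTC: 06:42 + 7:00 = 13:42 on May 2.
+3 hours 57 minutes → arrive 17:39 UTC on May 2.
Flight 2 lands earlier by 5 hours 45 minutes.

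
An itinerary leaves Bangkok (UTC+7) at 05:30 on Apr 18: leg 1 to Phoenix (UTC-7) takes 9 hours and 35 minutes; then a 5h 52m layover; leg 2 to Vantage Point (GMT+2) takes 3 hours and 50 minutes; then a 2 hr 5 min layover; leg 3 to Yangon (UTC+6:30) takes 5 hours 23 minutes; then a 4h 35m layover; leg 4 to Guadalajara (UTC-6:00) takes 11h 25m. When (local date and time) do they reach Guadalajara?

Convert departure to UTC: 05:30 − 7:00 = 22:30 UTC on Apr 17.
Add 9 hours 35 minutes leg 1 → 08:05 UTC (Apr 18).
Add 5 hours 52 minutes layover in Phoenix → 13:57 UTC.
Add 3 hours and 50 minutes leg 2 → 17:47 UTC.
Add 2 hours and 5 minutes layover in Vantage Point → 19:52 UTC.
Add 5 hours 23 minutes leg 3 → 01:15 UTC (Apr 19).
Add 4 hours and 35 minutes layover in Yangon → 05:50 UTC.
Add 11 hours and 25 minutes leg 4 → 17:15 UTC.
Guadalajara is UTC−6:00, so local arrival = 17:15 − 6:00 = 11:15 on Apr 19.

11:15 on April 19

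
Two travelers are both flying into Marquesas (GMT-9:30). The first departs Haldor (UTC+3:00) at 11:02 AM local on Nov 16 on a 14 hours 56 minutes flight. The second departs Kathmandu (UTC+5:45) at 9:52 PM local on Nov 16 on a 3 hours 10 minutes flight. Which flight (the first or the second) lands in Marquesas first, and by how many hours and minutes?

the second, by 3 hours 41 minutes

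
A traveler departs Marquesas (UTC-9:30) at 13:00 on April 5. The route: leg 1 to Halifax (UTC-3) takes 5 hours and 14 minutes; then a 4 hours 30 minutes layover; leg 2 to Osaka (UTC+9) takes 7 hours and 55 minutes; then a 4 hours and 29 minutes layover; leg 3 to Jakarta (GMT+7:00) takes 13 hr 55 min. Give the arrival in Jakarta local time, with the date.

17:33 on April 7

Convert departure to UTC: 13:00 + 9:30 = 22:30 UTC on Apr 5.
Add 5 hours and 14 minutes leg 1 → 03:44 UTC (Apr 6).
Add 4 hours and 30 minutes layover in Halifax → 08:14 UTC.
Add 7 hours 55 minutes leg 2 → 16:09 UTC.
Add 4 hours 29 minutes layover in Osaka → 20:38 UTC.
Add 13 hours 55 minutes leg 3 → 10:33 UTC (Apr 7).
Jakarta is UTC+7:00, so local arrival = 10:33 + 7:00 = 17:33 on Apr 7.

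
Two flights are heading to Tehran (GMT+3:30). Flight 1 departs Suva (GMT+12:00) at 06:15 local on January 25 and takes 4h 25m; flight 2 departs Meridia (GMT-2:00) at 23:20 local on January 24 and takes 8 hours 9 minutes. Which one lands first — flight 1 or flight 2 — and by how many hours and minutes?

the first, by 10 hours 49 minutes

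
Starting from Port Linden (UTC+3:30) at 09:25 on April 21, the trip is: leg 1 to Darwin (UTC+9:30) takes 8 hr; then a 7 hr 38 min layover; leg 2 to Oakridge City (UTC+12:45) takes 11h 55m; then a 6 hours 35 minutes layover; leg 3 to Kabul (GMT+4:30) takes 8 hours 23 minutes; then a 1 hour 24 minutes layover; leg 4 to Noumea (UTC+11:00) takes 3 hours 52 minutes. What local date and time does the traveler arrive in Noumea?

Convert departure to UTC: 09:25 − 3:30 = 05:55 UTC on Apr 21.
Add 8 hours leg 1 → 13:55 UTC.
Add 7 hours and 38 minutes layover in Darwin → 21:33 UTC.
Add 11 hours and 55 minutes leg 2 → 09:28 UTC (Apr 22).
Add 6 hours 35 minutes layover in Oakridge City → 16:03 UTC.
Add 8 hours and 23 minutes leg 3 → 00:26 UTC (Apr 23).
Add 1 hour 24 minutes layover in Kabul → 01:50 UTC.
Add 3 hours and 52 minutes leg 4 → 05:42 UTC.
Noumea is UTC+11:00, so local arrival = 05:42 + 11:00 = 16:42 on Apr 23.

16:42 on Apr 23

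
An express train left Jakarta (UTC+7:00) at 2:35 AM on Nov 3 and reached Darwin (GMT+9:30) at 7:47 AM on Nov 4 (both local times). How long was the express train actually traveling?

26 hours 42 minutes

Departure in UTC: 2:35 AM − 7:00 = 7:35 PM on Nov 2.
Arrival in UTC: 7:47 AM − 9:30 = 10:17 PM on Nov 3.
Elapsed = 10:17 PM − 7:35 PM (+1 day) = 26 hours 42 minutes.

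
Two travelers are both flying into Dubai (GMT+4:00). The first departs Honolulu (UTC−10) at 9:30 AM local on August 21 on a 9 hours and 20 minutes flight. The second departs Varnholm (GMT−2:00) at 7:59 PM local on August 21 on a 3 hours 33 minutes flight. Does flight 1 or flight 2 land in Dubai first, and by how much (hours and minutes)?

Flight 1 in UTC: 9:30 AM + 10:00 = 7:30 PM on Aug 21.
+9 hours and 20 minutes → arrive 4:50 AM UTC on Aug 22.
Flight 2 in UTC: 7:59 PM + 2:00 = 9:59 PM on Aug 21.
+3 hours 33 minutes → arrive 1:32 AM UTC on Aug 22.
Flight 2 lands earlier by 3 hours 18 minutes.

the second, by 3 hours 18 minutes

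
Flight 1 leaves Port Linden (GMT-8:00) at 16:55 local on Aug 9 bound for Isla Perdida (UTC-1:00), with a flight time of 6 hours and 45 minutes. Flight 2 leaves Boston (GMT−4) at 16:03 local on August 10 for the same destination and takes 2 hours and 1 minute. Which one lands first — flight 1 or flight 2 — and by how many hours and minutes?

Flight 1 in UTC: 16:55 + 8:00 = 00:55 on Aug 10.
+6 hours and 45 minutes → arrive 07:40 UTC on Aug 10.
Flight 2 in UTC: 16:03 + 4:00 = 20:03 on Aug 10.
+2 hours and 1 minute → arrive 22:04 UTC on Aug 10.
Flight 1 lands earlier by 14 hours 24 minutes.

the first, by 14 hours 24 minutes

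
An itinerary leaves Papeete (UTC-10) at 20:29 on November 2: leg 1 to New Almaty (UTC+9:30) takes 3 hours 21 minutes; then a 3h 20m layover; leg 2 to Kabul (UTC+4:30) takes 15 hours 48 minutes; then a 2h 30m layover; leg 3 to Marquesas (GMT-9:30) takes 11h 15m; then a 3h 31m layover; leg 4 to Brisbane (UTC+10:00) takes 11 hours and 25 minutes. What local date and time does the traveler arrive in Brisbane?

19:39 on November 5

Convert departure to UTC: 20:29 + 10:00 = 06:29 UTC on Nov 3.
Add 3 hours 21 minutes leg 1 → 09:50 UTC.
Add 3 hours 20 minutes layover in New Almaty → 13:10 UTC.
Add 15 hours and 48 minutes leg 2 → 04:58 UTC (Nov 4).
Add 2 hours and 30 minutes layover in Kabul → 07:28 UTC.
Add 11 hours 15 minutes leg 3 → 18:43 UTC.
Add 3 hours 31 minutes layover in Marquesas → 22:14 UTC.
Add 11 hours 25 minutes leg 4 → 09:39 UTC (Nov 5).
Brisbane is UTC+10:00, so local arrival = 09:39 + 10:00 = 19:39 on Nov 5.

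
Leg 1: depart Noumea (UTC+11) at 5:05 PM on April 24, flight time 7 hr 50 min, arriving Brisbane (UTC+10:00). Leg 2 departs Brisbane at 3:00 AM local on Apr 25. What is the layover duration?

Convert departure to UTC: 5:05 PM − 11:00 = 6:05 AM UTC on Apr 24.
Add 7 hours and 50 minutes flight time → 1:55 PM UTC.
Brisbane is UTC+10:00, so local arrival = 1:55 PM + 10:00 = 11:55 PM on Apr 24.
Layover = 3:00 AM − 11:55 PM (+1 day) = 3 hours 5 minutes.

3 hours 5 minutes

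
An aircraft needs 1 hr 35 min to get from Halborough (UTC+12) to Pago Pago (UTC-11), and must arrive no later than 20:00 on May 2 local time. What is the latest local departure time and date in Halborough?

17:25 on May 3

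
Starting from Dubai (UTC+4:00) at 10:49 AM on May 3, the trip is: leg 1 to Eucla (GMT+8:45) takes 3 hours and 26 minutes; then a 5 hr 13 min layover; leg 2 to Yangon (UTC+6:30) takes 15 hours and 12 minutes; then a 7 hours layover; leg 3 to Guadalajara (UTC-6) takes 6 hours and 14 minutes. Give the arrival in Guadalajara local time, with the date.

1:54 PM on May 4

Convert departure to UTC: 10:49 AM − 4:00 = 6:49 AM UTC on May 3.
Add 3 hours and 26 minutes leg 1 → 10:15 AM UTC.
Add 5 hours and 13 minutes layover in Eucla → 3:28 PM UTC.
Add 15 hours 12 minutes leg 2 → 6:40 AM UTC (May 4).
Add 7 hours layover in Yangon → 1:40 PM UTC.
Add 6 hours 14 minutes leg 3 → 7:54 PM UTC.
Guadalajara is UTC−6:00, so local arrival = 7:54 PM − 6:00 = 1:54 PM on May 4.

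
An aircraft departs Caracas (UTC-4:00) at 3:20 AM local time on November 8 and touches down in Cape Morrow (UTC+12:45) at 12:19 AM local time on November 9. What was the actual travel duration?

4 hours 14 minutes

Departure in UTC: 3:20 AM + 4:00 = 7:20 AM on Nov 8.
Arrival in UTC: 12:19 AM − 12:45 = 11:34 AM on Nov 8.
Elapsed = 11:34 AM − 7:20 AM = 4 hours 14 minutes.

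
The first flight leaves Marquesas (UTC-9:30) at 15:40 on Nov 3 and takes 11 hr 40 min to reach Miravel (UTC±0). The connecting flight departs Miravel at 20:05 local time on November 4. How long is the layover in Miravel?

7 hours 15 minutes

Convert departure to UTC: 15:40 + 9:30 = 01:10 UTC on Nov 4.
Add 11 hours and 40 minutes flight time → 12:50 UTC.
Miravel is UTC+0, so local arrival is the same: 12:50 on Nov 4.
Layover = 20:05 − 12:50 = 7 hours 15 minutes.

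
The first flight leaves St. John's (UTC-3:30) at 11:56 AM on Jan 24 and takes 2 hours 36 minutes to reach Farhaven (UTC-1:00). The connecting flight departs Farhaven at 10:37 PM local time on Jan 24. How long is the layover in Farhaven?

5 hours 35 minutes

Convert departure to UTC: 11:56 AM + 3:30 = 3:26 PM UTC on Jan 24.
Add 2 hours 36 minutes flight time → 6:02 PM UTC.
Farhaven is UTC−1:00, so local arrival = 6:02 PM − 1:00 = 5:02 PM on Jan 24.
Layover = 10:37 PM − 5:02 PM = 5 hours 35 minutes.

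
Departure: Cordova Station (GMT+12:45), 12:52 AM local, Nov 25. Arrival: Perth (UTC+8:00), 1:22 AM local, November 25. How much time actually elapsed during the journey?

Perth is 4:45 behind Cordova Station.
Clock-face elapsed time (ignoring zones) is 30 minutes.
Actual elapsed = 30 minutes + 4:45 = 5 hours 15 minutes.

5 hours 15 minutes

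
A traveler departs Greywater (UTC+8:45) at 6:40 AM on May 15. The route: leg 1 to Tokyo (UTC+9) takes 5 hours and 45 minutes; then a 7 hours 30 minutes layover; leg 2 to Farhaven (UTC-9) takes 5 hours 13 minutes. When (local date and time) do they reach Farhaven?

7:23 AM on May 15

Convert departure to UTC: 6:40 AM − 8:45 = 9:55 PM UTC on May 14.
Add 5 hours 45 minutes leg 1 → 3:40 AM UTC (May 15).
Add 7 hours 30 minutes layover in Tokyo → 11:10 AM UTC.
Add 5 hours and 13 minutes leg 2 → 4:23 PM UTC.
Farhaven is UTC−9:00, so local arrival = 4:23 PM − 9:00 = 7:23 AM on May 15.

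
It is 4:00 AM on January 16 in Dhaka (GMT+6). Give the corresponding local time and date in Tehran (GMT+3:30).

In UTC: 4:00 AM − 6:00 = 10:00 PM on Jan 15.
Tehran is UTC+3:30: 10:00 PM + 3:30 = 1:30 AM on Jan 16.

1:30 AM on January 16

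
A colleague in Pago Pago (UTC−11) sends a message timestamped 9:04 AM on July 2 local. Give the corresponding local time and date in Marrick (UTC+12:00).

Marrick is 23:00 ahead of Pago Pago.
Shift by the zone difference: 9:04 AM + 23:00 = 8:04 AM on Jul 3 in Marrick.

8:04 AM on July 3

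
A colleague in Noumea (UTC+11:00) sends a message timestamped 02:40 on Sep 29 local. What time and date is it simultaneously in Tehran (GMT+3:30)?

In UTC: 02:40 − 11:00 = 15:40 on Sep 28.
Tehran is UTC+3:30: 15:40 + 3:30 = 19:10 on Sep 28.

19:10 on Sep 28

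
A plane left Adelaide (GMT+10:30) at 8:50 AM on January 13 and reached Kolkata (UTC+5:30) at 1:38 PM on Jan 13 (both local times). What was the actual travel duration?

Departure in UTC: 8:50 AM − 10:30 = 10:20 PM on Jan 12.
Arrival in UTC: 1:38 PM − 5:30 = 8:08 AM on Jan 13.
Elapsed = 8:08 AM − 10:20 PM (+1 day) = 9 hours 48 minutes.

9 hours 48 minutes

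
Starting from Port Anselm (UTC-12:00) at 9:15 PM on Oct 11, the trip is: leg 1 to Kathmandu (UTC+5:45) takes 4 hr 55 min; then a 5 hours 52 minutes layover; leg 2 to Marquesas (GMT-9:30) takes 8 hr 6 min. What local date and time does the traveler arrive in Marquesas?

Convert departure to UTC: 9:15 PM + 12:00 = 9:15 AM UTC on Oct 12.
Add 4 hours 55 minutes leg 1 → 2:10 PM UTC.
Add 5 hours 52 minutes layover in Kathmandu → 8:02 PM UTC.
Add 8 hours 6 minutes leg 2 → 4:08 AM UTC (Oct 13).
Marquesas is UTC−9:30, so local arrival = 4:08 AM − 9:30 = 6:38 PM on Oct 12.

6:38 PM on Oct 12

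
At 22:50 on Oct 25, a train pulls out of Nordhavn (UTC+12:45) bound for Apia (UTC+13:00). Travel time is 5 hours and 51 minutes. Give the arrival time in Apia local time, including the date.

Apia is 0:15 ahead of Nordhavn.
After 5 hours 51 minutes it is 04:41 (Oct 26) in Nordhavn.
Shift by the zone difference: 04:41 + 0:15 = 04:56 on Oct 26 in Apia.

04:56 on October 26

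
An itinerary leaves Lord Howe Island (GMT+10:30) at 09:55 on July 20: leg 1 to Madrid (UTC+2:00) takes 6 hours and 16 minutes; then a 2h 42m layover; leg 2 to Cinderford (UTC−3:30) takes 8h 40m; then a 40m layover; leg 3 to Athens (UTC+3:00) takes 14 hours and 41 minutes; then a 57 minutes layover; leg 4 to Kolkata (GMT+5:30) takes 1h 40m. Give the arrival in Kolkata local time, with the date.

Convert departure to UTC: 09:55 − 10:30 = 23:25 UTC on Jul 19.
Add 6 hours 16 minutes leg 1 → 05:41 UTC (Jul 20).
Add 2 hours 42 minutes layover in Madrid → 08:23 UTC.
Add 8 hours 40 minutes leg 2 → 17:03 UTC.
Add 40 minutes layover in Cinderford → 17:43 UTC.
Add 14 hours and 41 minutes leg 3 → 08:24 UTC (Jul 21).
Add 57 minutes layover in Athens → 09:21 UTC.
Add 1 hour 40 minutes leg 4 → 11:01 UTC.
Kolkata is UTC+5:30, so local arrival = 11:01 + 5:30 = 16:31 on Jul 21.

16:31 on July 21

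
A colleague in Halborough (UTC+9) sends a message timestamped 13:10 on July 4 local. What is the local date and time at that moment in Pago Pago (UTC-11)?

In UTC: 13:10 − 9:00 = 04:10 on Jul 4.
Pago Pago is UTC−11:00: 04:10 − 11:00 = 17:10 on Jul 3.

17:10 on July 3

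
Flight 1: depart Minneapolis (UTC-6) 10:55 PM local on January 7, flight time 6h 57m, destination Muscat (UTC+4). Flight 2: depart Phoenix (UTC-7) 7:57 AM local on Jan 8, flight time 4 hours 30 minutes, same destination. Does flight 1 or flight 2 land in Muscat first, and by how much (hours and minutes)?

the first, by 7 hours 35 minutes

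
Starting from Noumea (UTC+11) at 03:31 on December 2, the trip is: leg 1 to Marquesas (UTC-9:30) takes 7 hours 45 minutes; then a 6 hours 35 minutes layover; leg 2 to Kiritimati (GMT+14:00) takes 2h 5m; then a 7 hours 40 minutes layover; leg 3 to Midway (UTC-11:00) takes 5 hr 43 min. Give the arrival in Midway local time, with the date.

11:19 on December 2

Convert departure to UTC: 03:31 − 11:00 = 16:31 UTC on Dec 1.
Add 7 hours 45 minutes leg 1 → 00:16 UTC (Dec 2).
Add 6 hours 35 minutes layover in Marquesas → 06:51 UTC.
Add 2 hours 5 minutes leg 2 → 08:56 UTC.
Add 7 hours 40 minutes layover in Kiritimati → 16:36 UTC.
Add 5 hours and 43 minutes leg 3 → 22:19 UTC.
Midway is UTC−11:00, so local arrival = 22:19 − 11:00 = 11:19 on Dec 2.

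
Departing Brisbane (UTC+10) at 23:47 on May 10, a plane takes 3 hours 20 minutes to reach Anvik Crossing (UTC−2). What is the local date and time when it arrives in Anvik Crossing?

15:07 on May 10

Convert departure to UTC: 23:47 − 10:00 = 13:47 UTC on May 10.
Add 3 hours and 20 minutes travel time → 17:07 UTC.
Anvik Crossing is UTC−2:00, so local arrival = 17:07 − 2:00 = 15:07 on May 10.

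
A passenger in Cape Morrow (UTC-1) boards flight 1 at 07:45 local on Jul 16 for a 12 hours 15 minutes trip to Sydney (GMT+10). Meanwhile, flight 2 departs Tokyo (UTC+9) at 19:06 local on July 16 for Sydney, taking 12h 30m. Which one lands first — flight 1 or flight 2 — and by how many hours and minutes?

the first, by 1 hour 36 minutes

Flight 1 in UTC: 07:45 + 1:00 = 08:45 on Jul 16.
+12 hours and 15 minutes → arrive 21:00 UTC on Jul 16.
Flight 2 in UTC: 19:06 − 9:00 = 10:06 on Jul 16.
+12 hours and 30 minutes → arrive 22:36 UTC on Jul 16.
Flight 1 lands earlier by 1 hour 36 minutes.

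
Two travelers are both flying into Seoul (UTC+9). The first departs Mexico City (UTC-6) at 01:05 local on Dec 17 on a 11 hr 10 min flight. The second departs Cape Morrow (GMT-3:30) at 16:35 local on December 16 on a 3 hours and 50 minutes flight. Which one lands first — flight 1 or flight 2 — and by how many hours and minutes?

the second, by 18 hours 20 minutes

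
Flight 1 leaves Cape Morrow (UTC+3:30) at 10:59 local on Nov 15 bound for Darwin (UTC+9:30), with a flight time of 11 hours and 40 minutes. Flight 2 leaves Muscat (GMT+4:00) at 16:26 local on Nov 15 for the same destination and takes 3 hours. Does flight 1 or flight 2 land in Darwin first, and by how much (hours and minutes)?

the second, by 3 hours 43 minutes

Flight 1 in UTC: 10:59 − 3:30 = 07:29 on Nov 15.
+11 hours 40 minutes → arrive 19:09 UTC on Nov 15.
Flight 2 in UTC: 16:26 − 4:00 = 12:26 on Nov 15.
+3 hours → arrive 15:26 UTC on Nov 15.
Flight 2 lands earlier by 3 hours 43 minutes.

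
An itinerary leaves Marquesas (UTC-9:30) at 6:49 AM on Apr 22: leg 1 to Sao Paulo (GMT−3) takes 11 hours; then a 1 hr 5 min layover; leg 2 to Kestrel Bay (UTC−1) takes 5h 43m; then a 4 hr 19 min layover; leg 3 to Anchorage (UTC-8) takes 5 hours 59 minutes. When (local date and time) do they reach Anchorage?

12:25 PM on April 23

Convert departure to UTC: 6:49 AM + 9:30 = 4:19 PM UTC on Apr 22.
Add 11 hours leg 1 → 3:19 AM UTC (Apr 23).
Add 1 hour and 5 minutes layover in Sao Paulo → 4:24 AM UTC.
Add 5 hours 43 minutes leg 2 → 10:07 AM UTC.
Add 4 hours and 19 minutes layover in Kestrel Bay → 2:26 PM UTC.
Add 5 hours and 59 minutes leg 3 → 8:25 PM UTC.
Anchorage is UTC−8:00, so local arrival = 8:25 PM − 8:00 = 12:25 PM on Apr 23.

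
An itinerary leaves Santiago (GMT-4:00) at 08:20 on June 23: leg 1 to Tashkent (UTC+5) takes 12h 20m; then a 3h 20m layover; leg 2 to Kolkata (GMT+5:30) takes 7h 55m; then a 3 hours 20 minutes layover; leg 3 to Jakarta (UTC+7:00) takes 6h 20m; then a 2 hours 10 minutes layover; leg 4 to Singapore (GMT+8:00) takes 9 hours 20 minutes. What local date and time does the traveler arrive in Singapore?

Convert departure to UTC: 08:20 + 4:00 = 12:20 UTC on Jun 23.
Add 12 hours and 20 minutes leg 1 → 00:40 UTC (Jun 24).
Add 3 hours 20 minutes layover in Tashkent → 04:00 UTC.
Add 7 hours and 55 minutes leg 2 → 11:55 UTC.
Add 3 hours and 20 minutes layover in Kolkata → 15:15 UTC.
Add 6 hours 20 minutes leg 3 → 21:35 UTC.
Add 2 hours 10 minutes layover in Jakarta → 23:45 UTC.
Add 9 hours and 20 minutes leg 4 → 09:05 UTC (Jun 25).
Singapore is UTC+8:00, so local arrival = 09:05 + 8:00 = 17:05 on Jun 25.

17:05 on Jun 25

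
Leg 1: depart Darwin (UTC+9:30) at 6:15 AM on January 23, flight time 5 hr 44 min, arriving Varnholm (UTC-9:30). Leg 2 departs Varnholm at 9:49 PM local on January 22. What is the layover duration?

4 hours 50 minutes

Convert departure to UTC: 6:15 AM − 9:30 = 8:45 PM UTC on Jan 22.
Add 5 hours 44 minutes flight time → 2:29 AM UTC (Jan 23).
Varnholm is UTC−9:30, so local arrival = 2:29 AM − 9:30 = 4:59 PM on Jan 22.
Layover = 9:49 PM − 4:59 PM = 4 hours 50 minutes.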